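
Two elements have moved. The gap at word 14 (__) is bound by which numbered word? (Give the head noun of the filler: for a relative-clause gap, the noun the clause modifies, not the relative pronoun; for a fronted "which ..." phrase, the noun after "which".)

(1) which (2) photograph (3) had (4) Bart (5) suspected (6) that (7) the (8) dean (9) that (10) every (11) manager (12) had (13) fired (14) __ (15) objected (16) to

The marked gap is inside the relative clause, the direct object of "fired".
Its filler is the head noun "dean" (via "that"), at word 8.
(The other dependency links word 2 to a gap after word 16.)

8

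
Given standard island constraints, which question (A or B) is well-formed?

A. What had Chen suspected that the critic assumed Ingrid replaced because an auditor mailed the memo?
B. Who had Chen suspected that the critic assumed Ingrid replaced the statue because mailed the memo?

In B, the wh-phrase is extracted from inside an adjunct island (introduced by "because"), which blocks movement.
In A, the extraction path crosses only that-complement boundaries, which are transparent.
So A is grammatical.

A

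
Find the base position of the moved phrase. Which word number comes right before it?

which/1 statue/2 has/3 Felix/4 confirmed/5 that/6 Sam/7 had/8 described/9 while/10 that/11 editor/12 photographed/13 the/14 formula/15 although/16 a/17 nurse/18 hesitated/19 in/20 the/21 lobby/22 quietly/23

9

The displaced element is "which statue" (word 2).
It is linked across 1 clause boundary (that).
It functions as the direct object of "described", so the gap sits immediately after word 9 ("described").
Base order: Felix has confirmed that Sam had described which statue while that editor photographed the formula although a nurse hesitated in the lobby quietly.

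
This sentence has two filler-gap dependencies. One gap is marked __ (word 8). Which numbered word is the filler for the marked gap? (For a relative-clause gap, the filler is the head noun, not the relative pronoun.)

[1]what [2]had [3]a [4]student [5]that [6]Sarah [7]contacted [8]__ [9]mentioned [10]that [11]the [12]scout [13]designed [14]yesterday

The marked gap is inside the relative clause, the direct object of "contacted".
Its filler is the head noun "student" (via "that"), at word 4.
(The other dependency links word 1 to a gap after word 13.)

4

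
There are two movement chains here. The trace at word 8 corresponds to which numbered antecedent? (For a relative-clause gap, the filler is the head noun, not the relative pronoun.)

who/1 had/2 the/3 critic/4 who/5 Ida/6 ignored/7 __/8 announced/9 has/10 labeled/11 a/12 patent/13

4

The marked gap is inside the relative clause, the direct object of "ignored".
Its filler is the head noun "critic" (via "who"), at word 4.
(The other dependency links word 1 to a gap after word 9.)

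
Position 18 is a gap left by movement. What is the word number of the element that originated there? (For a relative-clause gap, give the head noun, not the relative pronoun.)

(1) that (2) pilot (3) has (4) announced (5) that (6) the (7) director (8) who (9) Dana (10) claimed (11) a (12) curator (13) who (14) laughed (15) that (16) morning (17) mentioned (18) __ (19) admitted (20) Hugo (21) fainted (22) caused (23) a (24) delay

The gap at 18 is the subject of "admitted", inside a relative clause.
The relative pronoun is "who" (word 8); it is bound by the head noun immediately before it.
Its filler is the head noun "director", at word 7.

7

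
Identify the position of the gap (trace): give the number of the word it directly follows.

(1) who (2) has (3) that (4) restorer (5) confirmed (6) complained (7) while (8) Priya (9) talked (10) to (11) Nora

The displaced element is "who" (word 1).
It is linked across 1 clause boundary (Ø).
It functions as the subject of "complained", so the gap sits immediately after word 5 ("confirmed").
Base order: That restorer has confirmed that who complained while Priya talked to Nora.

5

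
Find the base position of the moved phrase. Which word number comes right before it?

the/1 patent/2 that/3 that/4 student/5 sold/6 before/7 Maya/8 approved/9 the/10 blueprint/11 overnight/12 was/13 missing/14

6

The displaced element is "the patent" (word 2).
It functions as the direct object of "sold", so the gap sits immediately after word 6 ("sold").
Base order: That student sold the patent before Maya approved the blueprint overnight.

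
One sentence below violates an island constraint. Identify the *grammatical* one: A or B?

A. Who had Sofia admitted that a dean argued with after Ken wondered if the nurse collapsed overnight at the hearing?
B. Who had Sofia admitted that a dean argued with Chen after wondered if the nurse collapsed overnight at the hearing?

A

In B, the wh-phrase is extracted from inside an adjunct island (introduced by "after"), which blocks movement.
In A, the extraction path crosses only that-complement boundaries, which are transparent.
So A is grammatical.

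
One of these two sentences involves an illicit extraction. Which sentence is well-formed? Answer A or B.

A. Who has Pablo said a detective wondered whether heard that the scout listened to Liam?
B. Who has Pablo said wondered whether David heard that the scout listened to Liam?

B

In A, the wh-phrase is extracted from inside a wh-island (introduced by "whether"), which blocks movement.
In B, the extraction path crosses only that-complement boundaries, which are transparent.
So B is grammatical.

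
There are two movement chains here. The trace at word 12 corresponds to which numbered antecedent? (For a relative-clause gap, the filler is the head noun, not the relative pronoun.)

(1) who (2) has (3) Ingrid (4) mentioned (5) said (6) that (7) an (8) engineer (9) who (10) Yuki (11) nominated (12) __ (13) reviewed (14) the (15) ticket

The marked gap is inside the relative clause, the direct object of "nominated".
Its filler is the head noun "engineer" (via "who"), at word 8.
(The other dependency links word 1 to a gap after word 4.)

8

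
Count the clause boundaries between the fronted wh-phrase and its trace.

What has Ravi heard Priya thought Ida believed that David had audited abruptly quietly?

"what" is extracted from the object of "audited".
Boundaries crossed, outermost first: [Ø], [Ø], [that] — 3 in total.

3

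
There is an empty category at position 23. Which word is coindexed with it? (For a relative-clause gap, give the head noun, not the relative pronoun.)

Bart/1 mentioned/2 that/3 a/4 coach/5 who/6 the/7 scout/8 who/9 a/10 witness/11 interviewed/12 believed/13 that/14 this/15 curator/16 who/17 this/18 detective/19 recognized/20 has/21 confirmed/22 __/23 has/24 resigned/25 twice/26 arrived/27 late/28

The gap at 23 is the subject of "resigned", inside a relative clause.
The relative pronoun is "who" (word 6); it is bound by the head noun immediately before it.
Its filler is the head noun "coach", at word 5.

5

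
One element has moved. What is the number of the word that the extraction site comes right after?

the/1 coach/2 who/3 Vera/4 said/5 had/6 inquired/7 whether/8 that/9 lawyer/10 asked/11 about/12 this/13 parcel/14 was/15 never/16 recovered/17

5

The displaced element is "the coach" (word 2).
It is linked across 1 clause boundary (Ø).
It functions as the subject of "inquired", so the gap sits immediately after word 5 ("said").
Base order: Vera said that the coach had inquired whether that lawyer asked about this parcel.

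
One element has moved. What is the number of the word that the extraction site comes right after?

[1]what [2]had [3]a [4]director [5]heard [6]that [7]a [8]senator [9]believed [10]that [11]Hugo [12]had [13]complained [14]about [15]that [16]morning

The displaced element is "what" (word 1).
It is linked across 2 clause boundaries (that → that).
It functions as the object of the preposition "about" of "complained", so the gap sits immediately after word 14 ("about").
Base order: A director had heard that a senator believed that Hugo had complained about what that morning.

14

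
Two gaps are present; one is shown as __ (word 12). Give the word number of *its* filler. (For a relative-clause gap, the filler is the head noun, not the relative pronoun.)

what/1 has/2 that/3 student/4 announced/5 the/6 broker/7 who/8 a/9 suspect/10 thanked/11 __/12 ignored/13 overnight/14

The marked gap is inside the relative clause, the direct object of "thanked".
Its filler is the head noun "broker" (via "who"), at word 7.
(The other dependency links word 1 to a gap after word 13.)

7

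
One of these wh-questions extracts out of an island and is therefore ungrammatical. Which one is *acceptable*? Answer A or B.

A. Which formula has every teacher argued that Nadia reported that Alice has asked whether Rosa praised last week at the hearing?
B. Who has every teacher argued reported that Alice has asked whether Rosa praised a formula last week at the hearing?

In A, the wh-phrase is extracted from inside a wh-island (introduced by "whether"), which blocks movement.
In B, the extraction path crosses only that-complement boundaries, which are transparent.
So B is grammatical.

B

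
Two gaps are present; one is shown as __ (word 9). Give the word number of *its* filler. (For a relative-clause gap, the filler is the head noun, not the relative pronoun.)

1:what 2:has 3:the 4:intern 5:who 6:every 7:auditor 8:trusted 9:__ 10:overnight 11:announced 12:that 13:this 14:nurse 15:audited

The marked gap is inside the relative clause, the direct object of "trusted".
Its filler is the head noun "intern" (via "who"), at word 4.
(The other dependency links word 1 to a gap after word 15.)

4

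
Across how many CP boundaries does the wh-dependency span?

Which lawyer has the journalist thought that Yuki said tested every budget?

"which lawyer" is extracted from the subject of "tested".
Boundaries crossed, outermost first: [that], [Ø] — 2 in total.

2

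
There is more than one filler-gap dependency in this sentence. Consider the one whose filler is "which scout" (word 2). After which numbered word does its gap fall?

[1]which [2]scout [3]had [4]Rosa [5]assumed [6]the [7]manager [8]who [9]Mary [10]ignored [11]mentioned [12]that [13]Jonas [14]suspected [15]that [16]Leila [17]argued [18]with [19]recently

The displaced element is "which scout" (word 2).
It is linked across 3 clause boundaries (Ø → that → that).
It functions as the object of the preposition "with" of "argued", so the gap sits immediately after word 18 ("with").
Base order: Rosa had assumed the manager who Mary ignored mentioned that Jonas suspected that Leila argued with which scout recently.

18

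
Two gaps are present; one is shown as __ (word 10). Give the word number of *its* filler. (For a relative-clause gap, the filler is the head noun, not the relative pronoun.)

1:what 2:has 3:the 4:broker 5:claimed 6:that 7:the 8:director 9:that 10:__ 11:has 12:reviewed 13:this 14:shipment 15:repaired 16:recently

The marked gap is inside the relative clause, the subject of "reviewed".
Its filler is the head noun "director" (via "that"), at word 8.
(The other dependency links word 1 to a gap after word 15.)

8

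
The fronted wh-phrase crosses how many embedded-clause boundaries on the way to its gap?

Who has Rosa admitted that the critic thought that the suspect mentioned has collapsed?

3

"who" is extracted from the subject of "collapsed".
Boundaries crossed, outermost first: [that], [that], [Ø] — 3 in total.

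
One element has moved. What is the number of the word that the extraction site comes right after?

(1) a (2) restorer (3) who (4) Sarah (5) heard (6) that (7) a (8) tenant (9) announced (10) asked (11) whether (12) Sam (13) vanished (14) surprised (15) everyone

The displaced element is "a restorer" (word 2).
It is linked across 2 clause boundaries (that → Ø).
It functions as the subject of "asked", so the gap sits immediately after word 9 ("announced").
Base order: Sarah heard that a tenant announced that a restorer asked whether Sam vanished.

9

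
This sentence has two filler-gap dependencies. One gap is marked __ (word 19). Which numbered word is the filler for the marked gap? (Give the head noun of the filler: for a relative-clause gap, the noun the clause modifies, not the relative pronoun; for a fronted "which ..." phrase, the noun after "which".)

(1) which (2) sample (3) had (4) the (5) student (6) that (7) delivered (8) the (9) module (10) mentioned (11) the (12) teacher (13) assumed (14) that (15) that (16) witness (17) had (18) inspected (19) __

2

The marked gap is the direct object of "inspected".
Its filler is the fronted wh-phrase "which sample", at word 2.
(The other dependency links word 5 to a gap after word 6.)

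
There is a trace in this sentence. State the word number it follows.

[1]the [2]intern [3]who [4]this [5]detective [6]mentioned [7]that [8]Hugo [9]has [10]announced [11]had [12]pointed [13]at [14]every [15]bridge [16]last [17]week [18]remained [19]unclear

10

The displaced element is "the intern" (word 2).
It is linked across 2 clause boundaries (that → Ø).
It functions as the subject of "pointed", so the gap sits immediately after word 10 ("announced").
Base order: This detective mentioned that Hugo has announced that the intern had pointed at every bridge last week.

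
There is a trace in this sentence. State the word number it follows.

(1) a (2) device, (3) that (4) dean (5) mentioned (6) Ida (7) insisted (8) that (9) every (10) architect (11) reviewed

11

The displaced element is "a device" (word 2).
It is linked across 2 clause boundaries (Ø → that).
It functions as the direct object of "reviewed", so the gap sits immediately after word 11 ("reviewed").
Base order: That dean mentioned Ida insisted that every architect reviewed a device.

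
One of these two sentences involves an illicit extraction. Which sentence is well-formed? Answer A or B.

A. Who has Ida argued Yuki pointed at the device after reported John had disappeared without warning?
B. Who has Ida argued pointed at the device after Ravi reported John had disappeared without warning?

B

In A, the wh-phrase is extracted from inside an adjunct island (introduced by "after"), which blocks movement.
In B, the extraction path crosses only that-complement boundaries, which are transparent.
So B is grammatical.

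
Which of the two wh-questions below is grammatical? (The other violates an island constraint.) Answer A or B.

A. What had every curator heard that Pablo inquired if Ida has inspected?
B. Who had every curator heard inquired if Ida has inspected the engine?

In A, the wh-phrase is extracted from inside a wh-island (introduced by "if"), which blocks movement.
In B, the extraction path crosses only that-complement boundaries, which are transparent.
So B is grammatical.

B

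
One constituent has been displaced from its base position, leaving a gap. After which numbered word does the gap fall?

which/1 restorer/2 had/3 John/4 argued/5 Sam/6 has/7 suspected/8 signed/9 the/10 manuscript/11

The displaced element is "which restorer" (word 2).
It is linked across 2 clause boundaries (Ø → Ø).
It functions as the subject of "signed", so the gap sits immediately after word 8 ("suspected").
Base order: John had argued Sam has suspected that which restorer signed the manuscript.

8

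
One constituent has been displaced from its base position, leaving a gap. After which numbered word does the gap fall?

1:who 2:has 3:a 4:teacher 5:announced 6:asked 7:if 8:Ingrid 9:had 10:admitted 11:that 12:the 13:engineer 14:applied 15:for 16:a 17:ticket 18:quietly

5

The displaced element is "who" (word 1).
It is linked across 1 clause boundary (Ø).
It functions as the subject of "asked", so the gap sits immediately after word 5 ("announced").
Base order: A teacher has announced that who asked if Ingrid had admitted that the engineer applied for a ticket quietly.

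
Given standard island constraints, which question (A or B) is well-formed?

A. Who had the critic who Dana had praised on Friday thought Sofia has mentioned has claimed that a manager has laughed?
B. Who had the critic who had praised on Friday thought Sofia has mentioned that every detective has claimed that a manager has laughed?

A

In B, the wh-phrase is extracted from inside a complex-NP island (relative clause) (introduced by "who"), which blocks movement.
In A, the extraction path crosses only that-complement boundaries, which are transparent.
So A is grammatical.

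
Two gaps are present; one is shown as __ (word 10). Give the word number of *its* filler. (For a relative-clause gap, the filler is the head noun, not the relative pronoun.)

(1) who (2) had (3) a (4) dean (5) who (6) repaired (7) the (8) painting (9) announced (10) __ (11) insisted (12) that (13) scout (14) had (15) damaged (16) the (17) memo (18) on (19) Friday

1

The marked gap is the subject of "insisted".
Its filler is the fronted wh-phrase "who", at word 1.
(The other dependency links word 4 to a gap after word 5.)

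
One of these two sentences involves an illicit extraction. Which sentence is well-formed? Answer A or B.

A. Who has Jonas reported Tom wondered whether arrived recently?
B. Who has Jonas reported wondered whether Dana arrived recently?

B

In A, the wh-phrase is extracted from inside a wh-island (introduced by "whether"), which blocks movement.
In B, the extraction path crosses only that-complement boundaries, which are transparent.
So B is grammatical.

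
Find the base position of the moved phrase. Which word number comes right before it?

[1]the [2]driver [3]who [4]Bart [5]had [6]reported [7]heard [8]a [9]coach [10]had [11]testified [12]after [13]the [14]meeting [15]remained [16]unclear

The displaced element is "the driver" (word 2).
It is linked across 1 clause boundary (Ø).
It functions as the subject of "heard", so the gap sits immediately after word 6 ("reported").
Base order: Bart had reported that the driver heard a coach had testified after the meeting.

6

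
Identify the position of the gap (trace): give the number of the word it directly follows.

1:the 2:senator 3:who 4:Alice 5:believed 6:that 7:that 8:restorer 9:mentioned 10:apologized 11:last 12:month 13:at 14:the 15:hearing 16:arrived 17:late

9

The displaced element is "the senator" (word 2).
It is linked across 2 clause boundaries (that → Ø).
It functions as the subject of "apologized", so the gap sits immediately after word 9 ("mentioned").
Base order: Alice believed that that restorer mentioned the senator apologized last month at the hearing.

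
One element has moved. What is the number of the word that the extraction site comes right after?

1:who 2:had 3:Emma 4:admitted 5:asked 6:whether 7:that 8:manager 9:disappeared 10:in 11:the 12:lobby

4

The displaced element is "who" (word 1).
It is linked across 1 clause boundary (Ø).
It functions as the subject of "asked", so the gap sits immediately after word 4 ("admitted").
Base order: Emma had admitted who asked whether that manager disappeared in the lobby.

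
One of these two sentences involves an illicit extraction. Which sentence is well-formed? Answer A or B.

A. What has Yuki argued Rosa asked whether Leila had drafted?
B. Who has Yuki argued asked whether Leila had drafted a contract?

In A, the wh-phrase is extracted from inside a wh-island (introduced by "whether"), which blocks movement.
In B, the extraction path crosses only that-complement boundaries, which are transparent.
So B is grammatical.

B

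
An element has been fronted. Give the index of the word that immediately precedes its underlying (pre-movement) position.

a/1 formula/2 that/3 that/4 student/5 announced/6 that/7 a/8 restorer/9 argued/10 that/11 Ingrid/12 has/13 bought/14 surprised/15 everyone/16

14

The displaced element is "a formula" (word 2).
It is linked across 2 clause boundaries (that → that).
It functions as the direct object of "bought", so the gap sits immediately after word 14 ("bought").
Base order: That student announced that a restorer argued that Ingrid has bought a formula.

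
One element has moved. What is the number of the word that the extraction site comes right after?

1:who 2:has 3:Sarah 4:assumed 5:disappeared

4

The displaced element is "who" (word 1).
It is linked across 1 clause boundary (Ø).
It functions as the subject of "disappeared", so the gap sits immediately after word 4 ("assumed").
Base order: Sarah has assumed that who disappeared.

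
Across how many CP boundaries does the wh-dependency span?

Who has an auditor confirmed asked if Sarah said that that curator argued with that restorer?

1

"who" is extracted from the subject of "asked".
Boundaries crossed, outermost first: [Ø] — 1 in total.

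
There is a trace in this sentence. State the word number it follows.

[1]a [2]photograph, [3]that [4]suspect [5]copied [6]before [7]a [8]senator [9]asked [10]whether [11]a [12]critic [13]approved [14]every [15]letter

The displaced element is "a photograph" (word 2).
It functions as the direct object of "copied", so the gap sits immediately after word 5 ("copied").
Base order: That suspect copied a photograph before a senator asked whether a critic approved every letter.

5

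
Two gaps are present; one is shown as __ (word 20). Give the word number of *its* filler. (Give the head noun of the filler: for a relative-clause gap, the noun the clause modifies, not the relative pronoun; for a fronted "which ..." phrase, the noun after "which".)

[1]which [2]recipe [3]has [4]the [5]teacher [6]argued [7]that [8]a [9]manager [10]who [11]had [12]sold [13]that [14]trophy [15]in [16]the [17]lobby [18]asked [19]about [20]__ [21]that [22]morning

2

The marked gap is the object of the preposition "about" of "asked".
Its filler is the fronted wh-phrase "which recipe", at word 2.
(The other dependency links word 9 to a gap after word 10.)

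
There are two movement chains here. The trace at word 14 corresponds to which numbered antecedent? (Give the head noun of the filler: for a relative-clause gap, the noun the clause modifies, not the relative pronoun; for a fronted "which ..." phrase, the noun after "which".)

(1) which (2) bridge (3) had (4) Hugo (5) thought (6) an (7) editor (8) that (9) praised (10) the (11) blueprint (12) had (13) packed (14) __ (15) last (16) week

The marked gap is the direct object of "packed".
Its filler is the fronted wh-phrase "which bridge", at word 2.
(The other dependency links word 7 to a gap after word 8.)

2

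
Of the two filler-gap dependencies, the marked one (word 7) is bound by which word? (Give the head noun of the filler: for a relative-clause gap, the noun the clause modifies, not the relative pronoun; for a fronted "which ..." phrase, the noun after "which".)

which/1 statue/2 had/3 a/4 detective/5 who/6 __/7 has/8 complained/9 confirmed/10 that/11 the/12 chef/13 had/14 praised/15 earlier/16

The marked gap is inside the relative clause, the subject of "complained".
Its filler is the head noun "detective" (via "who"), at word 5.
(The other dependency links word 2 to a gap after word 15.)

5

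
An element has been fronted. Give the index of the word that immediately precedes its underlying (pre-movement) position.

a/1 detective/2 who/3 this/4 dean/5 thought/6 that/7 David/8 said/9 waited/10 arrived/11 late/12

The displaced element is "a detective" (word 2).
It is linked across 2 clause boundaries (that → Ø).
It functions as the subject of "waited", so the gap sits immediately after word 9 ("said").
Base order: This dean thought that David said a detective waited.

9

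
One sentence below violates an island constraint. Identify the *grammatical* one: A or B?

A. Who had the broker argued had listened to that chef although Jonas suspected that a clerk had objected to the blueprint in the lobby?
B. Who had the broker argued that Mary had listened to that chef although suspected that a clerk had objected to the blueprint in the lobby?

In B, the wh-phrase is extracted from inside an adjunct island (introduced by "although"), which blocks movement.
In A, the extraction path crosses only that-complement boundaries, which are transparent.
So A is grammatical.

A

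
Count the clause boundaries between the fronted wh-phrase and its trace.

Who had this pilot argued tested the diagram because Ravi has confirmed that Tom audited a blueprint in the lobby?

1

"who" is extracted from the subject of "tested".
Boundaries crossed, outermost first: [Ø] — 1 in total.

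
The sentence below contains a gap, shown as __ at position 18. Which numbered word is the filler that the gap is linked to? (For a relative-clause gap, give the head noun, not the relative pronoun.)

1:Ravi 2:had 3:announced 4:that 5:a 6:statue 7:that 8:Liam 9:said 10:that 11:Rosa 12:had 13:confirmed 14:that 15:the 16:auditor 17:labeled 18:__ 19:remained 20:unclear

6

The gap at 18 is the object of "labeled", inside a relative clause.
The relative pronoun is "that" (word 7); it is bound by the head noun immediately before it.
Its filler is the head noun "statue", at word 6.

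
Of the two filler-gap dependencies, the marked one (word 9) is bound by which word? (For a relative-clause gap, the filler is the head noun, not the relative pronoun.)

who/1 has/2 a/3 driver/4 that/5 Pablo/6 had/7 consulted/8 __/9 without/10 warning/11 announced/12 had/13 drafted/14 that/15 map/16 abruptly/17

The marked gap is inside the relative clause, the direct object of "consulted".
Its filler is the head noun "driver" (via "that"), at word 4.
(The other dependency links word 1 to a gap after word 12.)

4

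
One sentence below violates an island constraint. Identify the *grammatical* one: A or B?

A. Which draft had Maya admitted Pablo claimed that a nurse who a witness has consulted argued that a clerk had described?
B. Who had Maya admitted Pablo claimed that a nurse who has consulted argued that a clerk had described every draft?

A

In B, the wh-phrase is extracted from inside a complex-NP island (relative clause) (introduced by "who"), which blocks movement.
In A, the extraction path crosses only that-complement boundaries, which are transparent.
So A is grammatical.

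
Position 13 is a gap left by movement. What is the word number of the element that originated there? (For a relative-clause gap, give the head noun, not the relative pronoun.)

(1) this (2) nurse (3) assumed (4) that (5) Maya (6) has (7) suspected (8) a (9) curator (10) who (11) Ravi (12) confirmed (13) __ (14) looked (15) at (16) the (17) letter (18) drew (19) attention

9

The gap at 13 is the subject of "looked", inside a relative clause.
The relative pronoun is "who" (word 10); it is bound by the head noun immediately before it.
Its filler is the head noun "curator", at word 9.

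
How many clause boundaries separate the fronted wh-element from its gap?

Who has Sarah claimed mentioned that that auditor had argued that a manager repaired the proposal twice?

1

"who" is extracted from the subject of "mentioned".
Boundaries crossed, outermost first: [Ø] — 1 in total.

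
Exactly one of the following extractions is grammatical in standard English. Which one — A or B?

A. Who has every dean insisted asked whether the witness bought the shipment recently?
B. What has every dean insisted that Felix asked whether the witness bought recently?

A

In B, the wh-phrase is extracted from inside a wh-island (introduced by "whether"), which blocks movement.
In A, the extraction path crosses only that-complement boundaries, which are transparent.
So A is grammatical.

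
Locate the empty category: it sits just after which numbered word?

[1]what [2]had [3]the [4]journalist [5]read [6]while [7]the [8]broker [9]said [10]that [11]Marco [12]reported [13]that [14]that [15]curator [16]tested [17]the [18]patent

The displaced element is "what" (word 1).
It functions as the direct object of "read", so the gap sits immediately after word 5 ("read").
Base order: The journalist had read what while the broker said that Marco reported that that curator tested the patent.

5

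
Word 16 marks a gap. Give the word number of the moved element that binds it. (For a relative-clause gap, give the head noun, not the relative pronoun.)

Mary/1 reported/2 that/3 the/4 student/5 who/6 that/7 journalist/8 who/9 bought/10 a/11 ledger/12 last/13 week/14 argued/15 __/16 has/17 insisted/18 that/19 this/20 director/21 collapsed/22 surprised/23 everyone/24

5

The gap at 16 is the subject of "insisted", inside a relative clause.
The relative pronoun is "who" (word 6); it is bound by the head noun immediately before it.
Its filler is the head noun "student", at word 5.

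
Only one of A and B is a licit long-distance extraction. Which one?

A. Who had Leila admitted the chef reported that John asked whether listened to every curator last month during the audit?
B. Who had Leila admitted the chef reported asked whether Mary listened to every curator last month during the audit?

In A, the wh-phrase is extracted from inside a wh-island (introduced by "whether"), which blocks movement.
In B, the extraction path crosses only that-complement boundaries, which are transparent.
So B is grammatical.

B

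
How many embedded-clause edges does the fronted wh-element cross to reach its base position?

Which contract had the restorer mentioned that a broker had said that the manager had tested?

"which contract" is extracted from the object of "tested".
Boundaries crossed, outermost first: [that], [that] — 2 in total.

2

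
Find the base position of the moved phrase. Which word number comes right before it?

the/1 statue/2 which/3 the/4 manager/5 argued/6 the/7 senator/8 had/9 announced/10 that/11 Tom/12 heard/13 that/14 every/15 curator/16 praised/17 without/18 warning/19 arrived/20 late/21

The displaced element is "the statue" (word 2).
It is linked across 3 clause boundaries (Ø → that → that).
It functions as the direct object of "praised", so the gap sits immediately after word 17 ("praised").
Base order: The manager argued the senator had announced that Tom heard that every curator praised the statue without warning.

17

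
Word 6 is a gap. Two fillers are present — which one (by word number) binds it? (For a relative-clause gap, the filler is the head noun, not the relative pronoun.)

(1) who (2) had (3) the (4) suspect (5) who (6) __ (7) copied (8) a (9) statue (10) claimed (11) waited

The marked gap is inside the relative clause, the subject of "copied".
Its filler is the head noun "suspect" (via "who"), at word 4.
(The other dependency links word 1 to a gap after word 10.)

4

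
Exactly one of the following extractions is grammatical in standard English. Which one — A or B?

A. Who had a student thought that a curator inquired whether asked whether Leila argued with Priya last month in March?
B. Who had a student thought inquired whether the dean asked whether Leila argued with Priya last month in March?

In A, the wh-phrase is extracted from inside a wh-island (introduced by "whether"), which blocks movement.
In B, the extraction path crosses only that-complement boundaries, which are transparent.
So B is grammatical.

B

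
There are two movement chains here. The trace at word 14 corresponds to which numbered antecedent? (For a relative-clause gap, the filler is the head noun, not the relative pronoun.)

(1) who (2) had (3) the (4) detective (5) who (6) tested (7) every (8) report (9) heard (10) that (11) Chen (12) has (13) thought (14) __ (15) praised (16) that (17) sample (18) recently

The marked gap is the subject of "praised".
Its filler is the fronted wh-phrase "who", at word 1.
(The other dependency links word 4 to a gap after word 5.)

1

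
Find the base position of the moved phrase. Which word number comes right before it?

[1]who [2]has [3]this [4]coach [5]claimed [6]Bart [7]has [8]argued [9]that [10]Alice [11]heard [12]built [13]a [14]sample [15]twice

The displaced element is "who" (word 1).
It is linked across 3 clause boundaries (Ø → that → Ø).
It functions as the subject of "built", so the gap sits immediately after word 11 ("heard").
Base order: This coach has claimed Bart has argued that Alice heard who built a sample twice.

11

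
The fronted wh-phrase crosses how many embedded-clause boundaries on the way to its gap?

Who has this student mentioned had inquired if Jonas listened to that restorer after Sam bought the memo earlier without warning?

"who" is extracted from the subject of "inquired".
Boundaries crossed, outermost first: [Ø] — 1 in total.

1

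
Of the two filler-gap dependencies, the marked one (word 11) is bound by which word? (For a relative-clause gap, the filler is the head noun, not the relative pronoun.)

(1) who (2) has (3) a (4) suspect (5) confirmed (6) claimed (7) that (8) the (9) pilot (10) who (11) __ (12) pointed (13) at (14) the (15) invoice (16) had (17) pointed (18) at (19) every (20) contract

9

The marked gap is inside the relative clause, the subject of "pointed".
Its filler is the head noun "pilot" (via "who"), at word 9.
(The other dependency links word 1 to a gap after word 5.)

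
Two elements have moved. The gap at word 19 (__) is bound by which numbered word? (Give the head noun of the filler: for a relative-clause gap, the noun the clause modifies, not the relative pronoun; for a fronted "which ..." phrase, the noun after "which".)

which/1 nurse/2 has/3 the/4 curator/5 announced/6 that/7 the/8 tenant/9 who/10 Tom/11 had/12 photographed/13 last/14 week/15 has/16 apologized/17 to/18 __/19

2

The marked gap is the object of the preposition "to" of "apologized".
Its filler is the fronted wh-phrase "which nurse", at word 2.
(The other dependency links word 9 to a gap after word 13.)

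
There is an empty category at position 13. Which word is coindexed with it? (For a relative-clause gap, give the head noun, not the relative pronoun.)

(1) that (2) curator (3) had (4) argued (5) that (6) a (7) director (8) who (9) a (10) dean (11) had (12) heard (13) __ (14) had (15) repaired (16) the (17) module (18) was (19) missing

7

The gap at 13 is the subject of "repaired", inside a relative clause.
The relative pronoun is "who" (word 8); it is bound by the head noun immediately before it.
Its filler is the head noun "director", at word 7.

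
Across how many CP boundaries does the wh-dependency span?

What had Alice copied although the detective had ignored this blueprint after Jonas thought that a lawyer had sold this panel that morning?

"what" originates inside the matrix clause — no clause boundary is crossed.

0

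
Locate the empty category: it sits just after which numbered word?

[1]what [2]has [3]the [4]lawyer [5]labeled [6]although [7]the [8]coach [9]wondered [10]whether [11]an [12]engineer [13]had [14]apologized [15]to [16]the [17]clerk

5

The displaced element is "what" (word 1).
It functions as the direct object of "labeled", so the gap sits immediately after word 5 ("labeled").
Base order: The lawyer has labeled what although the coach wondered whether an engineer had apologized to the clerk.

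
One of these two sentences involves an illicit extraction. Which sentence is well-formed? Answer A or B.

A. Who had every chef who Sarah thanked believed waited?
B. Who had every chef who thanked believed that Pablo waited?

In B, the wh-phrase is extracted from inside a complex-NP island (relative clause) (introduced by "who"), which blocks movement.
In A, the extraction path crosses only that-complement boundaries, which are transparent.
So A is grammatical.

A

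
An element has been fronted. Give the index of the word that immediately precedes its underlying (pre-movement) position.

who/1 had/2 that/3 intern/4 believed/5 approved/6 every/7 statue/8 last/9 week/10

5

The displaced element is "who" (word 1).
It is linked across 1 clause boundary (Ø).
It functions as the subject of "approved", so the gap sits immediately after word 5 ("believed").
Base order: That intern had believed who approved every statue last week.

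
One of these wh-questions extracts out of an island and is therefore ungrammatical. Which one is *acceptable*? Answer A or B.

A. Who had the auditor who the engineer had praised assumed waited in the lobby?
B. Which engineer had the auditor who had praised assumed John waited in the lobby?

In B, the wh-phrase is extracted from inside a complex-NP island (relative clause) (introduced by "who"), which blocks movement.
In A, the extraction path crosses only that-complement boundaries, which are transparent.
So A is grammatical.

A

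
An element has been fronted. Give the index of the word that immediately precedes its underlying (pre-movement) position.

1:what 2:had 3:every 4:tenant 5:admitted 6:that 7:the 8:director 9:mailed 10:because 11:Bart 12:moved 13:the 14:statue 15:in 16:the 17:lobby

9

The displaced element is "what" (word 1).
It is linked across 1 clause boundary (that).
It functions as the direct object of "mailed", so the gap sits immediately after word 9 ("mailed").
Base order: Every tenant had admitted that the director mailed what because Bart moved the statue in the lobby.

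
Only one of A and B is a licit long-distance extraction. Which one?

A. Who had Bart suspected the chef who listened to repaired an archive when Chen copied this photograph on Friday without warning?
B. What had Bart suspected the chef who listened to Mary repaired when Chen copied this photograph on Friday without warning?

In A, the wh-phrase is extracted from inside a complex-NP island (relative clause) (introduced by "who"), which blocks movement.
In B, the extraction path crosses only that-complement boundaries, which are transparent.
So B is grammatical.

B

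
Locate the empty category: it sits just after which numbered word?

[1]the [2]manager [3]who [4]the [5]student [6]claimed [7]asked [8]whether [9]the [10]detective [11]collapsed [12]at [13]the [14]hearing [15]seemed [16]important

6

The displaced element is "the manager" (word 2).
It is linked across 1 clause boundary (Ø).
It functions as the subject of "asked", so the gap sits immediately after word 6 ("claimed").
Base order: The student claimed that the manager asked whether the detective collapsed at the hearing.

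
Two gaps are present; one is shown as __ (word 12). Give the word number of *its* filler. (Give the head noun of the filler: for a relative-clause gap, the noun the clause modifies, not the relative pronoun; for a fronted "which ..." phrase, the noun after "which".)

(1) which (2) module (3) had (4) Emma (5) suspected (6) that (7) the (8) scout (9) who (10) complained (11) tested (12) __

2

The marked gap is the direct object of "tested".
Its filler is the fronted wh-phrase "which module", at word 2.
(The other dependency links word 8 to a gap after word 9.)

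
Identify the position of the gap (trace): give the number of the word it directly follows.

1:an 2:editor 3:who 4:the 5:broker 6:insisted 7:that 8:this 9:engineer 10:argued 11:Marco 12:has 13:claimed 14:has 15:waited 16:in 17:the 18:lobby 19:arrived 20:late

The displaced element is "an editor" (word 2).
It is linked across 3 clause boundaries (that → Ø → Ø).
It functions as the subject of "waited", so the gap sits immediately after word 13 ("claimed").
Base order: The broker insisted that this engineer argued Marco has claimed an editor has waited in the lobby.

13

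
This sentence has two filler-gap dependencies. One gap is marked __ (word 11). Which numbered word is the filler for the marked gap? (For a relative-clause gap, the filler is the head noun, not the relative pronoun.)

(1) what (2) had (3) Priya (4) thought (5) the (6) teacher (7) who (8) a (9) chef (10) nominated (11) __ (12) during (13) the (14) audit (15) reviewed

6

The marked gap is inside the relative clause, the direct object of "nominated".
Its filler is the head noun "teacher" (via "who"), at word 6.
(The other dependency links word 1 to a gap after word 15.)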